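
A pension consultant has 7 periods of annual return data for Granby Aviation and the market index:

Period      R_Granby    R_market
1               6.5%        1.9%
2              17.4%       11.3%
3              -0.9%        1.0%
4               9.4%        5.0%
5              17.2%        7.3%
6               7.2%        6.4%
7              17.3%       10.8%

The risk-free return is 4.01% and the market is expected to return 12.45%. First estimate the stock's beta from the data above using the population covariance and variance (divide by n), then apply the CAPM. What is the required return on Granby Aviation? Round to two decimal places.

Mean R_i = (6.5 + 17.4 − 0.9 + 9.4 + 17.2 + 7.2 + 17.3) / 7 = 10.5857%
Mean R_m = (1.9 + 11.3 + 1.0 + 5.0 + 7.3 + 6.4 + 10.8) / 7 = 6.2429%
Σ(R_i − R̄_i)(R_m − R̄_m) = 150.9543  ⇒  Cov = 150.9543 / 7 = 21.5649
Σ(R_m − R̄_m)² = 95.3771  ⇒  Var(R_m) = 95.3771 / 7 = 13.6253
β = Cov / Var(R_m) = 21.5649 / 13.6253 = 1.5827
MRP = 12.45% − 4.01% = 8.44%
E(R) = R_f + β × MRP = 4.01% + 1.5827 × 8.44% = 17.37%

17.37%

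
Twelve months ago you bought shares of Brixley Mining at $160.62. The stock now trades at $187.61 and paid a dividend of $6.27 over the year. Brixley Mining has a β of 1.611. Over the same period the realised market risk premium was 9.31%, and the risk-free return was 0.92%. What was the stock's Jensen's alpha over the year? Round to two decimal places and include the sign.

Realised HPR = (P1 + D1 − P0) / P0 = (187.61 + 6.27 − 160.62) / 160.62 = 33.26 / 160.62 = 20.7073%
CAPM required = R_f + β·MRP = 0.92% + 1.611 × 9.31% = 15.91841%
α = realised − required = 20.7073% − 15.91841% = +4.79%

+4.79%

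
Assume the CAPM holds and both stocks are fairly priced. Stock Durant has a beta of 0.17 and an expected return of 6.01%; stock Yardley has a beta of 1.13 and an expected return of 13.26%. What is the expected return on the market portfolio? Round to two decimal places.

Both satisfy E(R) = R_f + β·MRP, so the slope of the SML is
MRP = (13.26% − 6.01%) / (1.13 − 0.17) = 7.25% / 0.96 = 7.5521%
R_f = E(R_Durant) − β_Durant·MRP = 6.01% − 0.17 × 7.5521% = 4.7261%
E(R_m) = R_f + MRP = 4.7261% + 7.5521% = 12.28%

12.28%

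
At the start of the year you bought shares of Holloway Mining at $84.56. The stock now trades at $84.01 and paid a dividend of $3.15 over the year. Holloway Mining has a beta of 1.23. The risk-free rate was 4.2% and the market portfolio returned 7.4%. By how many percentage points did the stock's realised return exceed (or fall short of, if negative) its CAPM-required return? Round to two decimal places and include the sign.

Realised HPR = (P1 + D1 − P0) / P0 = (84.01 + 3.15 − 84.56) / 84.56 = 2.60 / 84.56 = 3.0747%
MRP = 7.4% − 4.2% = 3.20%
CAPM required = R_f + β·MRP = 4.2% + 1.23 × 3.2% = 8.1360%
α = realised − required = 3.0747% − 8.1360% = -5.06%

-5.06%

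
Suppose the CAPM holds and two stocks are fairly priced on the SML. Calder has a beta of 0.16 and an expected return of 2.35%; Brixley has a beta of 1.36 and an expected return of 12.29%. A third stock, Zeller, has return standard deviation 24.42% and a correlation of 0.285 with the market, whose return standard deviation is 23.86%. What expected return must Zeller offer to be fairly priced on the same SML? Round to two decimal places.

3.44%

MRP = (12.29% − 2.35%) / (1.36 − 0.16) = 8.2833%
R_f = 2.35% − 0.16 × 8.2833% = 1.0247%
β_Zeller = ρ·σ_i/σ_m = 0.285 × 24.42 / 23.86 = 0.2917
E(R_Zeller) = R_f + β × MRP = 1.0247% + 0.2917 × 8.2833% = 3.44%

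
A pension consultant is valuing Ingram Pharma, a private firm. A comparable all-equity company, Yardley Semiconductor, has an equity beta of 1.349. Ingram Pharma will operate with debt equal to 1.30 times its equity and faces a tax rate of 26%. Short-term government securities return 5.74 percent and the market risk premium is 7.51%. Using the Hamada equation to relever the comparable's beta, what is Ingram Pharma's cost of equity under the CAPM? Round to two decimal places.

β_L = β_U × [1 + (1 − t)(D/E)] = 1.349 × [1 + (1 − 0.26) × 1.30]
    = 1.349 × [1 + 0.74 × 1.30] = 1.349 × 1.9620 = 2.6467
E(R) = R_f + β_L × MRP = 5.74% + 2.6467 × 7.51% = 25.62%

25.62%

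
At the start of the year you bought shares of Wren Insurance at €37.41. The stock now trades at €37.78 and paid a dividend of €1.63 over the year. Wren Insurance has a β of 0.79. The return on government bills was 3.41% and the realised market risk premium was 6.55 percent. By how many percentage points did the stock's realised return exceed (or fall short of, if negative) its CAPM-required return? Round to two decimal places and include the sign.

-3.24%

Realised HPR = (P1 + D1 − P0) / P0 = (37.78 + 1.63 − 37.41) / 37.41 = 2.00 / 37.41 = 5.3462%
CAPM required = R_f + β·MRP = 3.41% + 0.79 × 6.55% = 8.5845%
α = realised − required = 5.3462% − 8.5845% = -3.24%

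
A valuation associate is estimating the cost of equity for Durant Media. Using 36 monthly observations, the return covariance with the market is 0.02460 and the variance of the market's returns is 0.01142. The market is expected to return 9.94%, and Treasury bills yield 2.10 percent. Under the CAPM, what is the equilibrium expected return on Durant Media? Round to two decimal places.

18.99%

β = Cov(R_i, R_m) / Var(R_m) = 0.02460 / 0.01142 = 2.1541
MRP = 9.94% − 2.10% = 7.84%
E(R) = R_f + β × MRP = 2.10% + 2.1541 × 7.84% = 18.99%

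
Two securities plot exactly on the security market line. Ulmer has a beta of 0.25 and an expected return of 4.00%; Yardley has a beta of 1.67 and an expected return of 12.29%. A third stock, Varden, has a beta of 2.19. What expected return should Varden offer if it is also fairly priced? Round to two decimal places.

15.33%

MRP (SML slope) = (12.29% − 4.00%) / (1.67 − 0.25) = 8.29% / 1.42 = 5.8380%
R_f (intercept) = 4.00% − 0.25 × 5.8380% = 2.5405%
E(R_Varden) = R_f + β × MRP = 2.5405% + 2.19 × 5.8380% = 15.33%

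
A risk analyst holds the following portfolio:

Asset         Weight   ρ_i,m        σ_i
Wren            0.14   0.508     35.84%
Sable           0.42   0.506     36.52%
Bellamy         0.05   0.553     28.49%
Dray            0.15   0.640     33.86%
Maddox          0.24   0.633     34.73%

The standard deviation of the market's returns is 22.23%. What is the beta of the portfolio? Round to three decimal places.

0.883

β_Wren = 0.508 × 35.84% / 22.23% = 0.8190
β_Sable = 0.506 × 36.52% / 22.23% = 0.8313
β_Bellamy = 0.553 × 28.49% / 22.23% = 0.7087
β_Dray = 0.640 × 33.86% / 22.23% = 0.9748
β_Maddox = 0.633 × 34.73% / 22.23% = 0.9889
β_P = Σ w_i β_i = 0.14×0.8190 + 0.42×0.8313 + 0.05×0.7087 + 0.15×0.9748 + 0.24×0.9889 = 0.8828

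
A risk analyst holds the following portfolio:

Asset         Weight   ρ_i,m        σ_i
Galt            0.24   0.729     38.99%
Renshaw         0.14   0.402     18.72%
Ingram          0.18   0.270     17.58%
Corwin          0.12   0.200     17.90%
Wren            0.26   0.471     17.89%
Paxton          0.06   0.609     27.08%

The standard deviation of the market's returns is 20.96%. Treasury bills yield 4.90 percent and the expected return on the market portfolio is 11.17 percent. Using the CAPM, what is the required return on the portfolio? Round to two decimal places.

β_Galt = 0.729 × 38.99% / 20.96% = 1.3561
β_Renshaw = 0.402 × 18.72% / 20.96% = 0.3590
β_Ingram = 0.270 × 17.58% / 20.96% = 0.2265
β_Corwin = 0.200 × 17.90% / 20.96% = 0.1708
β_Wren = 0.471 × 17.89% / 20.96% = 0.4020
β_Paxton = 0.609 × 27.08% / 20.96% = 0.7868
β_P = Σ w_i β_i = 0.24×1.3561 + 0.14×0.3590 + 0.18×0.2265 + 0.12×0.1708 + 0.26×0.4020 + 0.06×0.7868 = 0.5887
MRP = 11.17% − 4.90% = 6.27%
E(R_P) = R_f + β_P × MRP = 4.90% + 0.5887 × 6.27% = 8.59%

8.59%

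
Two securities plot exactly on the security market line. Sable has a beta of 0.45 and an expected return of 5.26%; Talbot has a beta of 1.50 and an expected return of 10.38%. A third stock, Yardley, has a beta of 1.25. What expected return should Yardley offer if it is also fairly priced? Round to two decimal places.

9.16%

MRP (SML slope) = (10.38% − 5.26%) / (1.50 − 0.45) = 5.12% / 1.05 = 4.8762%
R_f (intercept) = 5.26% − 0.45 × 4.8762% = 3.0657%
E(R_Yardley) = R_f + β × MRP = 3.0657% + 1.25 × 4.8762% = 9.16%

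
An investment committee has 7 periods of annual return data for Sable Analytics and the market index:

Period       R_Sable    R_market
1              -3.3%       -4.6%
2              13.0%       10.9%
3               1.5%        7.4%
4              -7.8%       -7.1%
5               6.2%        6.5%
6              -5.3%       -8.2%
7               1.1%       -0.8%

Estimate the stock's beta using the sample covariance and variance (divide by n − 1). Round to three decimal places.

Mean R_i = (-3.3 + 13.0 + 1.5 − 7.8 + 6.2 − 5.3 + 1.1) / 7 = 0.7714%
Mean R_m = (-4.6 + 10.9 + 7.4 − 7.1 + 6.5 − 8.2 − 0.8) / 7 = 0.5857%
Σ(R_i − R̄_i)(R_m − R̄_m) = 303.0771  ⇒  Cov = 303.0771 / 6 = 50.5129
Σ(R_m − R̄_m)² = 352.8686  ⇒  Var(R_m) = 352.8686 / 6 = 58.8114
β = Cov / Var(R_m) = 50.5129 / 58.8114 = 0.8589

0.859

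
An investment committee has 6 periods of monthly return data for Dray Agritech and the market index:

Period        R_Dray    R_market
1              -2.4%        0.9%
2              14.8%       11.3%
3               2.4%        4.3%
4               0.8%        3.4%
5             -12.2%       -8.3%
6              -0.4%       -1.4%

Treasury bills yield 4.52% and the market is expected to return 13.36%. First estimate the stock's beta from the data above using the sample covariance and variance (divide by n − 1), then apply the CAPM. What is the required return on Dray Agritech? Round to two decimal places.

Mean R_i = (-2.4 + 14.8 + 2.4 + 0.8 − 12.2 − 0.4) / 6 = 0.5000%
Mean R_m = (0.9 + 11.3 + 4.3 + 3.4 − 8.3 − 1.4) / 6 = 1.7000%
Σ(R_i − R̄_i)(R_m − R̄_m) = 274.8400  ⇒  Cov = 274.8400 / 5 = 54.9680
Σ(R_m − R̄_m)² = 212.0600  ⇒  Var(R_m) = 212.0600 / 5 = 42.4120
β = Cov / Var(R_m) = 54.9680 / 42.4120 = 1.2960
MRP = 13.36% − 4.52% = 8.84%
E(R) = R_f + β × MRP = 4.52% + 1.2960 × 8.84% = 15.98%

15.98%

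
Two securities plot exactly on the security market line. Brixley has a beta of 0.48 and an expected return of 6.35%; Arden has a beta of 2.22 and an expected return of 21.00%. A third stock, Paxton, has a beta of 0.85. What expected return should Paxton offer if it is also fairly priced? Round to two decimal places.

9.47%

MRP (SML slope) = (21.00% − 6.35%) / (2.22 − 0.48) = 14.65% / 1.74 = 8.4195%
R_f (intercept) = 6.35% − 0.48 × 8.4195% = 2.3086%
E(R_Paxton) = R_f + β × MRP = 2.3086% + 0.85 × 8.4195% = 9.47%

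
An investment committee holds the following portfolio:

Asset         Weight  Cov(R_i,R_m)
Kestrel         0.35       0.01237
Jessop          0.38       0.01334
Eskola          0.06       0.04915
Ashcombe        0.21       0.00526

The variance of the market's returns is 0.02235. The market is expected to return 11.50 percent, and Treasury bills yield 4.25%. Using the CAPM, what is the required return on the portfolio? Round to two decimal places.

β_Kestrel = 0.01237 / 0.02235 = 0.5535
β_Jessop = 0.01334 / 0.02235 = 0.5969
β_Eskola = 0.04915 / 0.02235 = 2.1991
β_Ashcombe = 0.00526 / 0.02235 = 0.2353
β_P = Σ w_i β_i = 0.35×0.5535 + 0.38×0.5969 + 0.06×2.1991 + 0.21×0.2353 = 0.6019
MRP = 11.50% − 4.25% = 7.25%
E(R_P) = R_f + β_P × MRP = 4.25% + 0.6019 × 7.25% = 8.61%

8.61%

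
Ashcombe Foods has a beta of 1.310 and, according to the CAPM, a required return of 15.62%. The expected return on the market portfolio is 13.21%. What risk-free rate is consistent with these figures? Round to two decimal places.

E(R) = R_f + β(E(R_m) − R_f) = R_f(1 − β) + β·E(R_m)
15.62% = R_f × (1 − 1.310) + 1.310 × 13.21%
15.62% = R_f × -0.310 + 17.30510%
R_f = (15.62% − 17.30510%) / -0.310 = 5.44%

5.44%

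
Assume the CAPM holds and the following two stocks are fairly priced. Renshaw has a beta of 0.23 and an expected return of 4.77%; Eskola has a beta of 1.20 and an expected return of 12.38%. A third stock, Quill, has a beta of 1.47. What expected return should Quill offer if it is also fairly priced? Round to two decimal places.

MRP (SML slope) = (12.38% − 4.77%) / (1.20 − 0.23) = 7.61% / 0.97 = 7.8454%
R_f (intercept) = 4.77% − 0.23 × 7.8454% = 2.9656%
E(R_Quill) = R_f + β × MRP = 2.9656% + 1.47 × 7.8454% = 14.50%

14.50%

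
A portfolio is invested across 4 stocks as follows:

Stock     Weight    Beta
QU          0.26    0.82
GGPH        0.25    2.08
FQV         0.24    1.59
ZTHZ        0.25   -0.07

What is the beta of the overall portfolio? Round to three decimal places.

1.097

β_P = Σ w_i β_i = 0.26×0.82 + 0.25×2.08 + 0.24×1.59 + 0.25×-0.07 = 1.0973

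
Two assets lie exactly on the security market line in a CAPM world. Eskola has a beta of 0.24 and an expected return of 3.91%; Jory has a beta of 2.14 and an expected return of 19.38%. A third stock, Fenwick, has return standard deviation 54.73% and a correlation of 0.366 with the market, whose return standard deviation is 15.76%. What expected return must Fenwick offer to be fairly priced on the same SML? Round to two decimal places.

MRP = (19.38% − 3.91%) / (2.14 − 0.24) = 8.1421%
R_f = 3.91% − 0.24 × 8.1421% = 1.9559%
β_Fenwick = ρ·σ_i/σ_m = 0.366 × 54.73 / 15.76 = 1.2710
E(R_Fenwick) = R_f + β × MRP = 1.9559% + 1.2710 × 8.1421% = 12.30%

12.30%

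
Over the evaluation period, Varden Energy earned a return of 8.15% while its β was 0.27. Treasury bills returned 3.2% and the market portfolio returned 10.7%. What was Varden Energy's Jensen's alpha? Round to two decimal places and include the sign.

+2.93%

Market excess return = 10.7% − 3.2% = 7.50%
CAPM benchmark = R_f + β(R_m − R_f) = 3.2% + 0.27 × 7.5% = 5.2250%
α = actual − benchmark = 8.15% − 5.2250% = +2.93%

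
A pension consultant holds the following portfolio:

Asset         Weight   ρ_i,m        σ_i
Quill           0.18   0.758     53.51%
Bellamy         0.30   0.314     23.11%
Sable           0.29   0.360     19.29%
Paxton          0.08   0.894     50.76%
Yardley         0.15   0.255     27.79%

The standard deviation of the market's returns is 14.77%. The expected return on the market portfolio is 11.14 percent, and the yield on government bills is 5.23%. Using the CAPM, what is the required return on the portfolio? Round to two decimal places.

11.71%

β_Quill = 0.758 × 53.51% / 14.77% = 2.7461
β_Bellamy = 0.314 × 23.11% / 14.77% = 0.4913
β_Sable = 0.360 × 19.29% / 14.77% = 0.4702
β_Paxton = 0.894 × 50.76% / 14.77% = 3.0724
β_Yardley = 0.255 × 27.79% / 14.77% = 0.4798
β_P = Σ w_i β_i = 0.18×2.7461 + 0.30×0.4913 + 0.29×0.4702 + 0.08×3.0724 + 0.15×0.4798 = 1.0958
MRP = 11.14% − 5.23% = 5.91%
E(R_P) = R_f + β_P × MRP = 5.23% + 1.0958 × 5.91% = 11.71%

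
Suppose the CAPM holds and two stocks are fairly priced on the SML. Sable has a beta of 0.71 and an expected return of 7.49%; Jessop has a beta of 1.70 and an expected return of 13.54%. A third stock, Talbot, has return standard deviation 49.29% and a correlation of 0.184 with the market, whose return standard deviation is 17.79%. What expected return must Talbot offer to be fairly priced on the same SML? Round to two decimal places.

MRP = (13.54% − 7.49%) / (1.70 − 0.71) = 6.1111%
R_f = 7.49% − 0.71 × 6.1111% = 3.1511%
β_Talbot = ρ·σ_i/σ_m = 0.184 × 49.29 / 17.79 = 0.5098
E(R_Talbot) = R_f + β × MRP = 3.1511% + 0.5098 × 6.1111% = 6.27%

6.27%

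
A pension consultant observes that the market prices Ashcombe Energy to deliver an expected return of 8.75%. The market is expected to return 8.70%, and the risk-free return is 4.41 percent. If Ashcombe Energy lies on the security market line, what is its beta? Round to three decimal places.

1.012

MRP = 8.70% − 4.41% = 4.29%
β = (E(R) − R_f) / MRP = (8.75% − 4.41%) / 4.29% = 4.34% / 4.29% = 1.012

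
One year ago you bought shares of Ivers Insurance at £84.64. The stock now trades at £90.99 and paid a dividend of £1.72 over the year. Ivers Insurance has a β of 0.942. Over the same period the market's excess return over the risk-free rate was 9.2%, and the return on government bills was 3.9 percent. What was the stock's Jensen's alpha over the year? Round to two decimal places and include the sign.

-3.03%

Realised HPR = (P1 + D1 − P0) / P0 = (90.99 + 1.72 − 84.64) / 84.64 = 8.07 / 84.64 = 9.5345%
CAPM required = R_f + β·MRP = 3.9% + 0.942 × 9.2% = 12.5664%
α = realised − required = 9.5345% − 12.5664% = -3.03%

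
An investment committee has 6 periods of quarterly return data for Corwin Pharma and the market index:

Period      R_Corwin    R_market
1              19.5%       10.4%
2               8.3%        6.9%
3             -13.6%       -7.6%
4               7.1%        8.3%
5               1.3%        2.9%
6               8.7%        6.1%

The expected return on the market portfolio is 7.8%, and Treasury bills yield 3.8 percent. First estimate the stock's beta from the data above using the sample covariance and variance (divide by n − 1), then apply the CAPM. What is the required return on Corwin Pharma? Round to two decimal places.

10.35%

Mean R_i = (19.5 + 8.3 − 13.6 + 7.1 + 1.3 + 8.7) / 6 = 5.2167%
Mean R_m = (10.4 + 6.9 − 7.6 + 8.3 + 2.9 + 6.1) / 6 = 4.5000%
Σ(R_i − R̄_i)(R_m − R̄_m) = 338.3500  ⇒  Cov = 338.3500 / 5 = 67.6700
Σ(R_m − R̄_m)² = 206.5400  ⇒  Var(R_m) = 206.5400 / 5 = 41.3080
β = Cov / Var(R_m) = 67.6700 / 41.3080 = 1.6382
MRP = 7.8% − 3.8% = 4.00%
E(R) = R_f + β × MRP = 3.8% + 1.6382 × 4.0% = 10.35%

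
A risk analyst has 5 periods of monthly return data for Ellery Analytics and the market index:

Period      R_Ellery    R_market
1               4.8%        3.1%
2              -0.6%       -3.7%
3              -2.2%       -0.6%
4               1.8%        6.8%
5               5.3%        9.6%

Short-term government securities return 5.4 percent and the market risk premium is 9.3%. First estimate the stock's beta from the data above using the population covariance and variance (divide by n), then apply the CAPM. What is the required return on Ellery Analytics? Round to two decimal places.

Mean R_i = (4.8 − 0.6 − 2.2 + 1.8 + 5.3) / 5 = 1.8200%
Mean R_m = (3.1 − 3.7 − 0.6 + 6.8 + 9.6) / 5 = 3.0400%
Σ(R_i − R̄_i)(R_m − R̄_m) = 53.8760  ⇒  Cov = 53.8760 / 5 = 10.7752
Σ(R_m − R̄_m)² = 115.8520  ⇒  Var(R_m) = 115.8520 / 5 = 23.1704
β = Cov / Var(R_m) = 10.7752 / 23.1704 = 0.4650
E(R) = R_f + β × MRP = 5.4% + 0.4650 × 9.3% = 9.72%

9.72%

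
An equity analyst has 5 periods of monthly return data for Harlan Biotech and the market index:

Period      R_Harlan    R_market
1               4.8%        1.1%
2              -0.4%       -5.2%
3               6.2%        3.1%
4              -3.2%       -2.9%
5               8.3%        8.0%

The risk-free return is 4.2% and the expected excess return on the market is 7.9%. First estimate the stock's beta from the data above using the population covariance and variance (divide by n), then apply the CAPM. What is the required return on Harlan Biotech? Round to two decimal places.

10.81%

Mean R_i = (4.8 − 0.4 + 6.2 − 3.2 + 8.3) / 5 = 3.1400%
Mean R_m = (1.1 − 5.2 + 3.1 − 2.9 + 8.0) / 5 = 0.8200%
Σ(R_i − R̄_i)(R_m − R̄_m) = 89.3860  ⇒  Cov = 89.3860 / 5 = 17.8772
Σ(R_m − R̄_m)² = 106.9080  ⇒  Var(R_m) = 106.9080 / 5 = 21.3816
β = Cov / Var(R_m) = 17.8772 / 21.3816 = 0.8361
E(R) = R_f + β × MRP = 4.2% + 0.8361 × 7.9% = 10.81%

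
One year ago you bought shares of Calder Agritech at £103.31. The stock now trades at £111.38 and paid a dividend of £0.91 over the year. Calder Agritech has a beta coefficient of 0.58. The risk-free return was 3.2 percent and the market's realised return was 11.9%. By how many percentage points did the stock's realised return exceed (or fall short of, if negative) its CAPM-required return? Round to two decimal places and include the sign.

Realised HPR = (P1 + D1 − P0) / P0 = (111.38 + 0.91 − 103.31) / 103.31 = 8.98 / 103.31 = 8.6923%
MRP = 11.9% − 3.2% = 8.70%
CAPM required = R_f + β·MRP = 3.2% + 0.58 × 8.7% = 8.2460%
α = realised − required = 8.6923% − 8.2460% = +0.45%

+0.45%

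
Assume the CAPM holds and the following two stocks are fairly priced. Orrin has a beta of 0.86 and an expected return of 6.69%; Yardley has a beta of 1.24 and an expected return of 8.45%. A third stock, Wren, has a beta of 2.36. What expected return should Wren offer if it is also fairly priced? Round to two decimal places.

MRP (SML slope) = (8.45% − 6.69%) / (1.24 − 0.86) = 1.76% / 0.38 = 4.6316%
R_f (intercept) = 6.69% − 0.86 × 4.6316% = 2.7068%
E(R_Wren) = R_f + β × MRP = 2.7068% + 2.36 × 4.6316% = 13.64%

13.64%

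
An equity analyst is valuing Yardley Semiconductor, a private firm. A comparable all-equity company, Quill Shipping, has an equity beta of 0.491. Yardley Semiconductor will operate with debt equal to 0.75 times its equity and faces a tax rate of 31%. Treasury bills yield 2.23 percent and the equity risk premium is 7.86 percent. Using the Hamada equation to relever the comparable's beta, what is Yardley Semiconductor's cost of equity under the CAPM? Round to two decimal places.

8.09%

β_L = β_U × [1 + (1 − t)(D/E)] = 0.491 × [1 + (1 − 0.31) × 0.75]
    = 0.491 × [1 + 0.69 × 0.75] = 0.491 × 1.5175 = 0.7451
E(R) = R_f + β_L × MRP = 2.23% + 0.7451 × 7.86% = 8.09%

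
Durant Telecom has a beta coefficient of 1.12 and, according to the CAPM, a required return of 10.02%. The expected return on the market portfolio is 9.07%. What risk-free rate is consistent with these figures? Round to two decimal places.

1.15%

E(R) = R_f + β(E(R_m) − R_f) = R_f(1 − β) + β·E(R_m)
10.02% = R_f × (1 − 1.12) + 1.12 × 9.07%
10.02% = R_f × -0.12 + 10.1584%
R_f = (10.02% − 10.1584%) / -0.12 = 1.15%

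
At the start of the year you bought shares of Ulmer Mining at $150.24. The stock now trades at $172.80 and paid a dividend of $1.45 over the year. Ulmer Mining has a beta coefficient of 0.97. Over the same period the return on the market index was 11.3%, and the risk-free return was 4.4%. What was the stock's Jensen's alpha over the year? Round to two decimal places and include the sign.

+4.89%

Realised HPR = (P1 + D1 − P0) / P0 = (172.80 + 1.45 − 150.24) / 150.24 = 24.01 / 150.24 = 15.9811%
MRP = 11.3% − 4.4% = 6.90%
CAPM required = R_f + β·MRP = 4.4% + 0.97 × 6.9% = 11.0930%
α = realised − required = 15.9811% − 11.0930% = +4.89%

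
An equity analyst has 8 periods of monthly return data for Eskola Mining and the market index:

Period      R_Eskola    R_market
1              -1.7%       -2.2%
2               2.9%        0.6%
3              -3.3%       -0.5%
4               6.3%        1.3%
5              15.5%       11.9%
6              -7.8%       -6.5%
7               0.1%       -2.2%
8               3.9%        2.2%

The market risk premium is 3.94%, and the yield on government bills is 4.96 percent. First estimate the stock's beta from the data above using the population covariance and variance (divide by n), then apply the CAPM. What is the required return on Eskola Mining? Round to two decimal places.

9.93%

Mean R_i = (-1.7 + 2.9 − 3.3 + 6.3 + 15.5 − 7.8 + 0.1 + 3.9) / 8 = 1.9875%
Mean R_m = (-2.2 + 0.6 − 0.5 + 1.3 + 11.9 − 6.5 − 2.2 + 2.2) / 8 = 0.5750%
Σ(R_i − R̄_i)(R_m − R̄_m) = 249.6875  ⇒  Cov = 249.6875 / 8 = 31.2109
Σ(R_m − R̄_m)² = 198.0350  ⇒  Var(R_m) = 198.0350 / 8 = 24.7544
β = Cov / Var(R_m) = 31.2109 / 24.7544 = 1.2608
E(R) = R_f + β × MRP = 4.96% + 1.2608 × 3.94% = 9.93%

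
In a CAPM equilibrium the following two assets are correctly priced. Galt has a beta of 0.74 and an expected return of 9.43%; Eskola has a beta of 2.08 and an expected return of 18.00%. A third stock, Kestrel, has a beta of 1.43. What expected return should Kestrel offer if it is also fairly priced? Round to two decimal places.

MRP (SML slope) = (18.00% − 9.43%) / (2.08 − 0.74) = 8.57% / 1.34 = 6.3955%
R_f (intercept) = 9.43% − 0.74 × 6.3955% = 4.6973%
E(R_Kestrel) = R_f + β × MRP = 4.6973% + 1.43 × 6.3955% = 13.84%

13.84%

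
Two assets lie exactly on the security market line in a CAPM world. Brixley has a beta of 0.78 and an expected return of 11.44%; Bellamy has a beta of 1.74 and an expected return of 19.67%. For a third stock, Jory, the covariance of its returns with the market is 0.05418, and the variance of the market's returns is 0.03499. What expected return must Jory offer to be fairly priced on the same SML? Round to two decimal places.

MRP = (19.67% − 11.44%) / (1.74 − 0.78) = 8.5729%
R_f = 11.44% − 0.78 × 8.5729% = 4.7531%
β_Jory = Cov / Var(R_m) = 0.05418 / 0.03499 = 1.5484
E(R_Jory) = R_f + β × MRP = 4.7531% + 1.5484 × 8.5729% = 18.03%

18.03%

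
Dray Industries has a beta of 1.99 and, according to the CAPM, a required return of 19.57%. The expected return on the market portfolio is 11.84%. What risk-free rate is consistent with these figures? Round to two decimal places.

4.03%

E(R) = R_f + β(E(R_m) − R_f) = R_f(1 − β) + β·E(R_m)
19.57% = R_f × (1 − 1.99) + 1.99 × 11.84%
19.57% = R_f × -0.99 + 23.5616%
R_f = (19.57% − 23.5616%) / -0.99 = 4.03%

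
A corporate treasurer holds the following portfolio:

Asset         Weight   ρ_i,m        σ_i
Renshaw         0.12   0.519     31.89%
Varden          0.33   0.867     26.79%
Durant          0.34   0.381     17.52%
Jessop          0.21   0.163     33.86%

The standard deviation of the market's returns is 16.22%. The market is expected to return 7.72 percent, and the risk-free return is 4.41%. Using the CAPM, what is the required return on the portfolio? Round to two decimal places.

7.08%

β_Renshaw = 0.519 × 31.89% / 16.22% = 1.0204
β_Varden = 0.867 × 26.79% / 16.22% = 1.4320
β_Durant = 0.381 × 17.52% / 16.22% = 0.4115
β_Jessop = 0.163 × 33.86% / 16.22% = 0.3403
β_P = Σ w_i β_i = 0.12×1.0204 + 0.33×1.4320 + 0.34×0.4115 + 0.21×0.3403 = 0.8064
MRP = 7.72% − 4.41% = 3.31%
E(R_P) = R_f + β_P × MRP = 4.41% + 0.8064 × 3.31% = 7.08%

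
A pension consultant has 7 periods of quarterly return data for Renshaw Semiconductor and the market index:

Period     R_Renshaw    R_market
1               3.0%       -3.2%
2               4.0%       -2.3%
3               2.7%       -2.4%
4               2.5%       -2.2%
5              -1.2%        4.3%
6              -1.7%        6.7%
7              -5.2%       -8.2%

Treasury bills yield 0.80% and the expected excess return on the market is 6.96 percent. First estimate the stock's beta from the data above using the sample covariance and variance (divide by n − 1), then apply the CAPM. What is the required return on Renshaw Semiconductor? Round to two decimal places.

0.78%

Mean R_i = (3.0 + 4.0 + 2.7 + 2.5 − 1.2 − 1.7 − 5.2) / 7 = 0.5857%
Mean R_m = (-3.2 − 2.3 − 2.4 − 2.2 + 4.3 + 6.7 − 8.2) / 7 = -1.0429%
Σ(R_i − R̄_i)(R_m − R̄_m) = -0.4143  ⇒  Cov = -0.4143 / 6 = -0.0691
Σ(R_m − R̄_m)² = 149.1371  ⇒  Var(R_m) = 149.1371 / 6 = 24.8562
β = Cov / Var(R_m) = -0.0691 / 24.8562 = -0.0028
E(R) = R_f + β × MRP = 0.80% + -0.0028 × 6.96% = 0.78%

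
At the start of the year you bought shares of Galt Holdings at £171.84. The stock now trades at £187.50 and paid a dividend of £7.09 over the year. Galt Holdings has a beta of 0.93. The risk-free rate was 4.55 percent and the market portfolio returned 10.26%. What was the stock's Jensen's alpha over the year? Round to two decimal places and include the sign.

+3.38%

Realised HPR = (P1 + D1 − P0) / P0 = (187.50 + 7.09 − 171.84) / 171.84 = 22.75 / 171.84 = 13.2391%
MRP = 10.26% − 4.55% = 5.71%
CAPM required = R_f + β·MRP = 4.55% + 0.93 × 5.71% = 9.8603%
α = realised − required = 13.2391% − 9.8603% = +3.38%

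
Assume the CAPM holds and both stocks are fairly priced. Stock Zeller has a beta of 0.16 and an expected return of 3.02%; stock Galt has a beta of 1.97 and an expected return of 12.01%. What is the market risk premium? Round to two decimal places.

Both satisfy E(R) = R_f + β·MRP, so the slope of the SML is
MRP = (12.01% − 3.02%) / (1.97 − 0.16) = 8.99% / 1.81 = 4.9669%

4.97%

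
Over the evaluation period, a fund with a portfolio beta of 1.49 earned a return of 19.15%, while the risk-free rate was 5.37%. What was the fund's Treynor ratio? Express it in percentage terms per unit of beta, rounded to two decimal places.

Treynor = (R_P − R_f) / β_P = (19.15% − 5.37%) / 1.4900 = 13.78% / 1.4900 = 9.25%

9.25%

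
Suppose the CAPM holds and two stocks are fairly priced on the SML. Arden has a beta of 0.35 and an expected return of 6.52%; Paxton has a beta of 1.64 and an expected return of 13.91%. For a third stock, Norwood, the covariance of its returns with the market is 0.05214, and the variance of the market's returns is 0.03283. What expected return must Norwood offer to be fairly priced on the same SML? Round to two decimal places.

MRP = (13.91% − 6.52%) / (1.64 − 0.35) = 5.7287%
R_f = 6.52% − 0.35 × 5.7287% = 4.5150%
β_Norwood = Cov / Var(R_m) = 0.05214 / 0.03283 = 1.5882
E(R_Norwood) = R_f + β × MRP = 4.5150% + 1.5882 × 5.7287% = 13.61%

13.61%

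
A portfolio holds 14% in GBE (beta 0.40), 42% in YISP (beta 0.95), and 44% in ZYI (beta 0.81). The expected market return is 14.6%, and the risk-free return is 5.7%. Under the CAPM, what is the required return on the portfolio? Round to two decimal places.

12.92%

β_P = Σ w_i β_i = 0.14×0.40 + 0.42×0.95 + 0.44×0.81 = 0.8114
MRP = 14.6% − 5.7% = 8.90%
E(R_P) = R_f + β_P × MRP = 5.7% + 0.8114 × 8.9% = 12.92%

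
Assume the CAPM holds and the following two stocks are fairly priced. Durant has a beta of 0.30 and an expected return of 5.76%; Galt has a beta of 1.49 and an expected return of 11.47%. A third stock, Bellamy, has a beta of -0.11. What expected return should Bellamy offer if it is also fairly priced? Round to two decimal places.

3.79%

MRP (SML slope) = (11.47% − 5.76%) / (1.49 − 0.30) = 5.71% / 1.19 = 4.7983%
R_f (intercept) = 5.76% − 0.30 × 4.7983% = 4.3205%
E(R_Bellamy) = R_f + β × MRP = 4.3205% + -0.11 × 4.7983% = 3.79%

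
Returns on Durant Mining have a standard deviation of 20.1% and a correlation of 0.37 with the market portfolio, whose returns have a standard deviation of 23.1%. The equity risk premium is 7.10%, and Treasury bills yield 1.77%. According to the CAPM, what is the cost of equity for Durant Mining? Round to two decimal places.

4.06%

β = ρ × σ_i / σ_m = 0.37 × 20.1% / 23.1% = 0.3219
E(R) = 1.77% + 0.3219 × 7.10% = 4.06%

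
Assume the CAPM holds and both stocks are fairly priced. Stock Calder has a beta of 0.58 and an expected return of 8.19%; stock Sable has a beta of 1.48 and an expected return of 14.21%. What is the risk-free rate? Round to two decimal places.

4.31%

Both satisfy E(R) = R_f + β·MRP, so the slope of the SML is
MRP = (14.21% − 8.19%) / (1.48 − 0.58) = 6.02% / 0.90 = 6.6889%
R_f = E(R_Calder) − β_Calder·MRP = 8.19% − 0.58 × 6.6889% = 4.3104%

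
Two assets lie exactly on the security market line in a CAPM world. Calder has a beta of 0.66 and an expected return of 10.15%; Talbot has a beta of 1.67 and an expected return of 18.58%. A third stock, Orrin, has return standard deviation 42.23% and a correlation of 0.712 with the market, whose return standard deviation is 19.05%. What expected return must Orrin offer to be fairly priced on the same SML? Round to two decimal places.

MRP = (18.58% − 10.15%) / (1.67 − 0.66) = 8.3465%
R_f = 10.15% − 0.66 × 8.3465% = 4.6413%
β_Orrin = ρ·σ_i/σ_m = 0.712 × 42.23 / 19.05 = 1.5784
E(R_Orrin) = R_f + β × MRP = 4.6413% + 1.5784 × 8.3465% = 17.82%

17.82%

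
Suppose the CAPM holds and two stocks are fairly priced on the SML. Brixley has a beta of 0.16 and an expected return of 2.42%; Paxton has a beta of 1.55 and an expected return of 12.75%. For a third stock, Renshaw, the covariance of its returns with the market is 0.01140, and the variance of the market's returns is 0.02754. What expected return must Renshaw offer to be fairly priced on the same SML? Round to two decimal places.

4.31%

MRP = (12.75% − 2.42%) / (1.55 − 0.16) = 7.4317%
R_f = 2.42% − 0.16 × 7.4317% = 1.2309%
β_Renshaw = Cov / Var(R_m) = 0.01140 / 0.02754 = 0.4139
E(R_Renshaw) = R_f + β × MRP = 1.2309% + 0.4139 × 7.4317% = 4.31%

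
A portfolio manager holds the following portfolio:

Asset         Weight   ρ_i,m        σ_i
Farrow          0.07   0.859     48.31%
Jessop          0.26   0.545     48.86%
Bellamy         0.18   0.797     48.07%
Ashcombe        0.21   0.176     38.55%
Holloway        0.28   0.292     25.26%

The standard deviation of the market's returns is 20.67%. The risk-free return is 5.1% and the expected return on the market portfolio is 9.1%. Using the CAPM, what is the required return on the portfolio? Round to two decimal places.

β_Farrow = 0.859 × 48.31% / 20.67% = 2.0077
β_Jessop = 0.545 × 48.86% / 20.67% = 1.2883
β_Bellamy = 0.797 × 48.07% / 20.67% = 1.8535
β_Ashcombe = 0.176 × 38.55% / 20.67% = 0.3282
β_Holloway = 0.292 × 25.26% / 20.67% = 0.3568
β_P = Σ w_i β_i = 0.07×2.0077 + 0.26×1.2883 + 0.18×1.8535 + 0.21×0.3282 + 0.28×0.3568 = 0.9780
MRP = 9.1% − 5.1% = 4.00%
E(R_P) = R_f + β_P × MRP = 5.1% + 0.9780 × 4.0% = 9.01%

9.01%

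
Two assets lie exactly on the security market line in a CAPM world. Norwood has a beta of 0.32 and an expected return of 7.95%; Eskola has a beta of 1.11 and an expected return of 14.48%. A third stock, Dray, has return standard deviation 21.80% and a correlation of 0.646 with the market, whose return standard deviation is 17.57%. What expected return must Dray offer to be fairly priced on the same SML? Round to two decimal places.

MRP = (14.48% − 7.95%) / (1.11 − 0.32) = 8.2658%
R_f = 7.95% − 0.32 × 8.2658% = 5.3049%
β_Dray = ρ·σ_i/σ_m = 0.646 × 21.80 / 17.57 = 0.8015
E(R_Dray) = R_f + β × MRP = 5.3049% + 0.8015 × 8.2658% = 11.93%

11.93%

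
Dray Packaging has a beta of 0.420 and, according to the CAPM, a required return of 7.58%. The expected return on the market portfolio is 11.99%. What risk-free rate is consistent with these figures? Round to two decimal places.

E(R) = R_f + β(E(R_m) − R_f) = R_f(1 − β) + β·E(R_m)
7.58% = R_f × (1 − 0.420) + 0.420 × 11.99%
7.58% = R_f × 0.580 + 5.03580%
R_f = (7.58% − 5.03580%) / 0.580 = 4.39%

4.39%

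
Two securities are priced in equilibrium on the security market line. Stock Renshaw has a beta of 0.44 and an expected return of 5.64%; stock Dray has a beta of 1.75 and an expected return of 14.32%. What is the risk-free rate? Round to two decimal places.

2.72%

Both satisfy E(R) = R_f + β·MRP, so the slope of the SML is
MRP = (14.32% − 5.64%) / (1.75 − 0.44) = 8.68% / 1.31 = 6.6260%
R_f = E(R_Renshaw) − β_Renshaw·MRP = 5.64% − 0.44 × 6.6260% = 2.7246%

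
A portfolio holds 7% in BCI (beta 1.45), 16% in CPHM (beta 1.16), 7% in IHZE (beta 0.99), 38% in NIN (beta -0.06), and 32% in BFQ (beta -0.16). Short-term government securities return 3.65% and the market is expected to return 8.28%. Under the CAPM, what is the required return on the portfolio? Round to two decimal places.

4.96%

β_P = Σ w_i β_i = 0.07×1.45 + 0.16×1.16 + 0.07×0.99 + 0.38×-0.06 + 0.32×-0.16 = 0.2824
MRP = 8.28% − 3.65% = 4.63%
E(R_P) = R_f + β_P × MRP = 3.65% + 0.2824 × 4.63% = 4.96%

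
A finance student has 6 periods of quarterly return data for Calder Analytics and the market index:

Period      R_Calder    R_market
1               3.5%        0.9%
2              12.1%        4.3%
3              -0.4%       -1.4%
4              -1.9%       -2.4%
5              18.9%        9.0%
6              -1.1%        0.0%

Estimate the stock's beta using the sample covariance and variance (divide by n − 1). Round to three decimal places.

Mean R_i = (3.5 + 12.1 − 0.4 − 1.9 + 18.9 − 1.1) / 6 = 5.1833%
Mean R_m = (0.9 + 4.3 − 1.4 − 2.4 + 9.0 + 0.0) / 6 = 1.7333%
Σ(R_i − R̄_i)(R_m − R̄_m) = 176.4933  ⇒  Cov = 176.4933 / 5 = 35.2987
Σ(R_m − R̄_m)² = 89.9933  ⇒  Var(R_m) = 89.9933 / 5 = 17.9987
β = Cov / Var(R_m) = 35.2987 / 17.9987 = 1.9612

1.961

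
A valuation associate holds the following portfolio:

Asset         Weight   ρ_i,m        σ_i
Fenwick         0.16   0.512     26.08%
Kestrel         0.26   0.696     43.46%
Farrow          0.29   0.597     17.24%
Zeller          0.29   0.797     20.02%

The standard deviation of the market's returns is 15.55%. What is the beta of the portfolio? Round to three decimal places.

β_Fenwick = 0.512 × 26.08% / 15.55% = 0.8587
β_Kestrel = 0.696 × 43.46% / 15.55% = 1.9452
β_Farrow = 0.597 × 17.24% / 15.55% = 0.6619
β_Zeller = 0.797 × 20.02% / 15.55% = 1.0261
β_P = Σ w_i β_i = 0.16×0.8587 + 0.26×1.9452 + 0.29×0.6619 + 0.29×1.0261 = 1.1327

1.133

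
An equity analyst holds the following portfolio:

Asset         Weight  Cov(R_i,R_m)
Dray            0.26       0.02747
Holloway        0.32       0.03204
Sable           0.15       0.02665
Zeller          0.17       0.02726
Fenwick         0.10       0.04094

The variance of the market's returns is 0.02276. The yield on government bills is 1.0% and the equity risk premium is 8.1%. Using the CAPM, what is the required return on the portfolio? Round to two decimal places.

β_Dray = 0.02747 / 0.02276 = 1.2069
β_Holloway = 0.03204 / 0.02276 = 1.4077
β_Sable = 0.02665 / 0.02276 = 1.1709
β_Zeller = 0.02726 / 0.02276 = 1.1977
β_Fenwick = 0.04094 / 0.02276 = 1.7988
β_P = Σ w_i β_i = 0.26×1.2069 + 0.32×1.4077 + 0.15×1.1709 + 0.17×1.1977 + 0.10×1.7988 = 1.3234
E(R_P) = R_f + β_P × MRP = 1.0% + 1.3234 × 8.1% = 11.72%

11.72%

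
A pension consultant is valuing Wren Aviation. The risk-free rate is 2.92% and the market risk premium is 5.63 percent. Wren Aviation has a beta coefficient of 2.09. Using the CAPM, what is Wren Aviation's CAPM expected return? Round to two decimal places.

14.69%

E(R) = R_f + β × MRP = 2.92% + 2.09 × 5.63% = 14.69%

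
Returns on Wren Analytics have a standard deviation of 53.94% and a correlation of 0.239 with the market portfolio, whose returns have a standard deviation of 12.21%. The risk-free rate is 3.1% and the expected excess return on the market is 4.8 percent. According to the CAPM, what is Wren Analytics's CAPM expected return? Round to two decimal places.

8.17%

β = ρ × σ_i / σ_m = 0.239 × 53.94% / 12.21% = 1.0558
E(R) = 3.1% + 1.0558 × 4.8% = 8.17%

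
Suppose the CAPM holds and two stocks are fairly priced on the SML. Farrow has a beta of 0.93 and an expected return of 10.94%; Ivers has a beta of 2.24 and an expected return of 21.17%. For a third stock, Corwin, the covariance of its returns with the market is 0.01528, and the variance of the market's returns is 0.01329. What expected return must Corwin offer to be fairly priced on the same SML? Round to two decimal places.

12.66%

MRP = (21.17% − 10.94%) / (2.24 − 0.93) = 7.8092%
R_f = 10.94% − 0.93 × 7.8092% = 3.6774%
β_Corwin = Cov / Var(R_m) = 0.01528 / 0.01329 = 1.1497
E(R_Corwin) = R_f + β × MRP = 3.6774% + 1.1497 × 7.8092% = 12.66%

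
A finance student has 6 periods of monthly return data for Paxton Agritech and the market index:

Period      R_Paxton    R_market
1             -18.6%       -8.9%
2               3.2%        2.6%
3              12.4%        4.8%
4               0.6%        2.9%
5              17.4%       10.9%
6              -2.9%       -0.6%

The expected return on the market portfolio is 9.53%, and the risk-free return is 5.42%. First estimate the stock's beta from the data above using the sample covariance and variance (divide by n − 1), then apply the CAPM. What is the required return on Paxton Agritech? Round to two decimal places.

Mean R_i = (-18.6 + 3.2 + 12.4 + 0.6 + 17.4 − 2.9) / 6 = 2.0167%
Mean R_m = (-8.9 + 2.6 + 4.8 + 2.9 + 10.9 − 0.6) / 6 = 1.9500%
Σ(R_i − R̄_i)(R_m − R̄_m) = 402.9250  ⇒  Cov = 402.9250 / 5 = 80.5850
Σ(R_m − R̄_m)² = 213.7750  ⇒  Var(R_m) = 213.7750 / 5 = 42.7550
β = Cov / Var(R_m) = 80.5850 / 42.7550 = 1.8848
MRP = 9.53% − 5.42% = 4.11%
E(R) = R_f + β × MRP = 5.42% + 1.8848 × 4.11% = 13.17%

13.17%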